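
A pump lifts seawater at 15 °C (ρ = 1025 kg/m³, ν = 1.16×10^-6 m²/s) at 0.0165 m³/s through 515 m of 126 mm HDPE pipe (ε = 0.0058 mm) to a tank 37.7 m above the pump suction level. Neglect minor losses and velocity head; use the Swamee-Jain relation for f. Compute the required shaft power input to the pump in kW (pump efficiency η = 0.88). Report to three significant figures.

V = 4Q/(πD²) = 1.323 m/s; Re = 1.44×10^5; ε/D = 4.60×10^-5; f = 0.01692
h_f = f(L/D)V²/2g = 6.174 m
Total head H = z + h_f = 37.7 + 6.174 = 43.87 m
P_hyd = ρgQH = 1025·9.81·0.0165·43.87 = 7.279 kW
P_shaft = P_hyd/η = 7.279/0.88 = 8.272 kW

P_shaft ≈ 8.27 kW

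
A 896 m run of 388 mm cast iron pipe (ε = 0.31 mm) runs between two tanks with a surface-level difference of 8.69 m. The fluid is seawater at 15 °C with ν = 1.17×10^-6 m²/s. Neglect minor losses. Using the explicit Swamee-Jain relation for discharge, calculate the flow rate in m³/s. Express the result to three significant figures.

Swamee-Jain (Type II): Q = -0.965·√(gD⁵h_f/L)·ln[ε/(3.7D) + √(3.17ν²L/(gD³h_f))]
√(gD⁵h_f/L) = √(9.81·0.388⁵·8.69/896) = 0.02892
ε/(3.7D) = 2.16×10^-4; √(3.17ν²L/(gD³h_f)) = 2.79×10^-5
Q = -0.965·0.02892·ln(2.439×10^-4) = 0.2322 m³/s
Check: V = 1.96 m/s, Re = 6.51×10^5, f = 0.01926, h_f = 8.74 m ≈ 8.69 m ✓

Q ≈ 0.232 m³/s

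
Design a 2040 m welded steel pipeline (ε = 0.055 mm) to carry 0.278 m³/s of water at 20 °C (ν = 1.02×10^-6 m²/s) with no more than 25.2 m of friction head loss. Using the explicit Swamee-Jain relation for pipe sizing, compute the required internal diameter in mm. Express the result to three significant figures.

Swamee-Jain (Type III): D = 0.66·[ε^1.25·(LQ²/(gh_f))^4.75 + ν·Q^9.4·(L/(gh_f))^5.2]^0.04
LQ²/(gh_f) = 0.6377; L/(gh_f) = 8.252
Term 1 = ε^1.25·(…)^4.75 = 5.59×10^-7; Term 2 = ν·Q^9.4·(…)^5.2 = 3.54×10^-7
D = 0.66·(5.59×10^-7 + 3.54×10^-7)^0.04 = 0.3784 m = 378 mm
Check: V = 2.47 m/s, Re = 9.17×10^5, f = 0.01421, h_f = 23.9 m ≈ 25.2 m ✓

D ≈ 378 mm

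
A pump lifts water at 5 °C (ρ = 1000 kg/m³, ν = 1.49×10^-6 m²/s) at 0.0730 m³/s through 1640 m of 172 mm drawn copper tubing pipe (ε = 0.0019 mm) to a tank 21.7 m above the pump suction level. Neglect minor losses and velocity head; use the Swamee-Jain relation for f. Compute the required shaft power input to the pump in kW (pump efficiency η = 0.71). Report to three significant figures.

P_shaft ≈ 89.7 kW

V = 4Q/(πD²) = 3.142 m/s; Re = 3.63×10^5; ε/D = 1.10×10^-5; f = 0.01402
h_f = f(L/D)V²/2g = 67.26 m
Total head H = z + h_f = 21.7 + 67.26 = 88.96 m
P_hyd = ρgQH = 1000·9.81·0.0730·88.96 = 63.71 kW
P_shaft = P_hyd/η = 63.71/0.71 = 89.73 kW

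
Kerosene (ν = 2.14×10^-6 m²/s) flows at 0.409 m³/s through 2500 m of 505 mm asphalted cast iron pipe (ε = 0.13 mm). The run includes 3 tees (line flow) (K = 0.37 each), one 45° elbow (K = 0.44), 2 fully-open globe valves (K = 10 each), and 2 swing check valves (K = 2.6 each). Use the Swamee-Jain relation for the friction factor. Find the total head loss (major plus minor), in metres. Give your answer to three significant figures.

H_L ≈ 22.6 m

V = 4Q/(πD²) = 2.042 m/s; V²/2g = 0.2125 m
Re = 4.82×10^5, ε/D = 2.57×10^-4 → f = 0.01607 (Swamee-Jain)
Major: h_f = f(L/D)·V²/2g = 0.01607·4950·0.2125 = 16.91 m
Minor: ΣK = 26.8; h_m = ΣK·V²/2g = 5.685 m
Total H_L = 16.91 + 5.685 = 22.59 m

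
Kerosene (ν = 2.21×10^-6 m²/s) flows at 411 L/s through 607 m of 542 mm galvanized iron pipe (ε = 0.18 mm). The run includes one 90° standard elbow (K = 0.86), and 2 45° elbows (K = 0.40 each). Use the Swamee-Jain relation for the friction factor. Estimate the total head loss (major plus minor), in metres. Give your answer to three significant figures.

H_L ≈ 3.31 m

V = 4Q/(πD²) = 1.781 m/s; V²/2g = 0.1617 m
Re = 4.37×10^5, ε/D = 3.32×10^-4 → f = 0.01678 (Swamee-Jain)
Major: h_f = f(L/D)·V²/2g = 0.01678·1120·0.1617 = 3.039 m
Minor: ΣK = 1.66; h_m = ΣK·V²/2g = 0.2685 m
Total H_L = 3.039 + 0.2685 = 3.307 m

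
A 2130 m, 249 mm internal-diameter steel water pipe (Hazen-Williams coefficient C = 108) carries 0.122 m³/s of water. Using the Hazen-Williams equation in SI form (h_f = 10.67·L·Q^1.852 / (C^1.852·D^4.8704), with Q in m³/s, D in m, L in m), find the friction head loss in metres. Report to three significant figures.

h_f = 10.67·2130·0.122^1.852 / (108^1.852·0.249^4.8704) = 69.08 m

h_f ≈ 69.1 m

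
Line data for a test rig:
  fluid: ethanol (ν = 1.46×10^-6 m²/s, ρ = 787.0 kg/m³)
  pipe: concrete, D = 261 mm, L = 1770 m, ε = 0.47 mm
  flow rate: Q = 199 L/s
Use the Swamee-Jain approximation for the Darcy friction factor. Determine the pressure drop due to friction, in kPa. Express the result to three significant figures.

V = 4Q/(πD²) = 4·0.199/(π·0.261²) = 3.719 m/s
Re = VD/ν = 3.719·0.261/1.46×10^-6 = 6.65×10^5 → turbulent
ε/D = 0.47/261 = 0.00180
Swamee-Jain: f = 0.02318
h_f = f(L/D)V²/(2g) = 0.02318·(1770/0.261)·3.719²/(2·9.81) = 110.8 m
Δp = ρg·h_f = 787.0·9.81·110.8 = 855.7 kPa

Δp ≈ 856 kPa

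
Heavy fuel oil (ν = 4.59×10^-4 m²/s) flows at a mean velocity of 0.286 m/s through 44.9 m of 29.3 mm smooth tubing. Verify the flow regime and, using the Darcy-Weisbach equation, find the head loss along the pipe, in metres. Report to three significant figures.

Re = VD/ν = 0.286·0.02930/4.59×10^-4 = 18.3 → laminar (Re < 2300)
f = 64/Re = 3.506
h_f = f(L/D)V²/(2g) = 3.506·(44.9/0.02930)·0.286²/(2·9.81) = 22.40 m

h_f ≈ 22.4 m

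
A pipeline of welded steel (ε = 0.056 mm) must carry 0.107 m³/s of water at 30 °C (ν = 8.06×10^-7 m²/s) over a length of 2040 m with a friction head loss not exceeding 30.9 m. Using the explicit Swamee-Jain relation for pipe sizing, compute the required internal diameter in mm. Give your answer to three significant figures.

D ≈ 253 mm

Swamee-Jain (Type III): D = 0.66·[ε^1.25·(LQ²/(gh_f))^4.75 + ν·Q^9.4·(L/(gh_f))^5.2]^0.04
LQ²/(gh_f) = 0.07705; L/(gh_f) = 6.730
Term 1 = ε^1.25·(…)^4.75 = 2.50×10^-11; Term 2 = ν·Q^9.4·(…)^5.2 = 1.23×10^-11
D = 0.66·(2.50×10^-11 + 1.23×10^-11)^0.04 = 0.2526 m = 253 mm
Check: V = 2.14 m/s, Re = 6.69×10^5, f = 0.01537, h_f = 28.9 m ≈ 30.9 m ✓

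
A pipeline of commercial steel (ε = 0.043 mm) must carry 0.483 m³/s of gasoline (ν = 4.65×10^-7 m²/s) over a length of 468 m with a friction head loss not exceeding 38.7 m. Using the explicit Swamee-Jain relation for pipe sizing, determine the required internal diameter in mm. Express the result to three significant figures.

Swamee-Jain (Type III): D = 0.66·[ε^1.25·(LQ²/(gh_f))^4.75 + ν·Q^9.4·(L/(gh_f))^5.2]^0.04
LQ²/(gh_f) = 0.2876; L/(gh_f) = 1.233
Term 1 = ε^1.25·(…)^4.75 = 9.35×10^-9; Term 2 = ν·Q^9.4·(…)^5.2 = 1.48×10^-9
D = 0.66·(9.35×10^-9 + 1.48×10^-9)^0.04 = 0.3169 m = 317 mm
Check: V = 6.12 m/s, Re = 4.17×10^6, f = 0.01311, h_f = 37.0 m ≈ 38.7 m ✓

D ≈ 317 mm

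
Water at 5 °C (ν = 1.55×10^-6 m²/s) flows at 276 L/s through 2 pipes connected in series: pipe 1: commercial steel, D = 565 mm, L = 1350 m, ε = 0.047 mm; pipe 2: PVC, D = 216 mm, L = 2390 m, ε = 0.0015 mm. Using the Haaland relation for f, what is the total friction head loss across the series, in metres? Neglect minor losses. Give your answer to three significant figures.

H ≈ 374 m

Pipe 1: V = 1.101 m/s, Re = 4.01×10^5, ε/D = 8.32×10^-5, f = 0.01448, h_1 = f(L/D)V²/2g = 2.136 m
Pipe 2: V = 7.532 m/s, Re = 1.05×10^6, ε/D = 6.94×10^-6, f = 0.01162, h_2 = f(L/D)V²/2g = 371.7 m
Series → Q common, losses add: H = Σh = 373.9 m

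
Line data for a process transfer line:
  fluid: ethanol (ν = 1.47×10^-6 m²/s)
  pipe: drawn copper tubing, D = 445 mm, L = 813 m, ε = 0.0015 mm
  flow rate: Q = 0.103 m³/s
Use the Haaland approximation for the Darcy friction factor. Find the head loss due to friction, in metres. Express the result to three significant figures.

h_f ≈ 0.633 m

V = 4Q/(πD²) = 4·0.103/(π·0.445²) = 0.6623 m/s
Re = VD/ν = 0.6623·0.445/1.47×10^-6 = 2.00×10^5 → turbulent
ε/D = 0.0015/445 = 3.37×10^-6
Haaland: f = 0.01551
h_f = f(L/D)V²/(2g) = 0.01551·(813/0.445)·0.6623²/(2·9.81) = 0.6335 m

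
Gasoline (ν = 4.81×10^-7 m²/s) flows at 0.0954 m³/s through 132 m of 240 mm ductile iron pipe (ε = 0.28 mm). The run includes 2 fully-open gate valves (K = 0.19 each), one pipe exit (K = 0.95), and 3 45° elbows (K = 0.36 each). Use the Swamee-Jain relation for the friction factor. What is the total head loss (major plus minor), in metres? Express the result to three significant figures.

H_L ≈ 3.13 m

V = 4Q/(πD²) = 2.109 m/s; V²/2g = 0.2267 m
Re = 1.05×10^6, ε/D = 0.00117 → f = 0.02074 (Swamee-Jain)
Major: h_f = f(L/D)·V²/2g = 0.02074·550.0·0.2267 = 2.585 m
Minor: ΣK = 2.41; h_m = ΣK·V²/2g = 0.5462 m
Total H_L = 2.585 + 0.5462 = 3.131 m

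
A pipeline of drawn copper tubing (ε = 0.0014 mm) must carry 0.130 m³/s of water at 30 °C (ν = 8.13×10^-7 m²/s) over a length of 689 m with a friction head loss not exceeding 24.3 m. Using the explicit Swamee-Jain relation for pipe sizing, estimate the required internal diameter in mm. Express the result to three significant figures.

Swamee-Jain (Type III): D = 0.66·[ε^1.25·(LQ²/(gh_f))^4.75 + ν·Q^9.4·(L/(gh_f))^5.2]^0.04
LQ²/(gh_f) = 0.04885; L/(gh_f) = 2.890
Term 1 = ε^1.25·(…)^4.75 = 2.85×10^-14; Term 2 = ν·Q^9.4·(…)^5.2 = 9.51×10^-13
D = 0.66·(2.85×10^-14 + 9.51×10^-13)^0.04 = 0.2184 m = 218 mm
Check: V = 3.47 m/s, Re = 9.32×10^5, f = 0.01190, h_f = 23.1 m ≈ 24.3 m ✓

D ≈ 218 mm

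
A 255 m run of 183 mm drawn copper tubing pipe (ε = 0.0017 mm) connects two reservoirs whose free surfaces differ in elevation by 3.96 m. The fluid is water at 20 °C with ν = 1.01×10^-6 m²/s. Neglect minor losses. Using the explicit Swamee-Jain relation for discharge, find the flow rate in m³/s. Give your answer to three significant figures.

Swamee-Jain (Type II): Q = -0.965·√(gD⁵h_f/L)·ln[ε/(3.7D) + √(3.17ν²L/(gD³h_f))]
√(gD⁵h_f/L) = √(9.81·0.183⁵·3.96/255) = 0.005592
ε/(3.7D) = 2.51×10^-6; √(3.17ν²L/(gD³h_f)) = 5.89×10^-5
Q = -0.965·0.005592·ln(6.136×10^-5) = 0.05233 m³/s
Check: V = 1.99 m/s, Re = 3.61×10^5, f = 0.01401, h_f = 3.94 m ≈ 3.96 m ✓

Q ≈ 0.0523 m³/s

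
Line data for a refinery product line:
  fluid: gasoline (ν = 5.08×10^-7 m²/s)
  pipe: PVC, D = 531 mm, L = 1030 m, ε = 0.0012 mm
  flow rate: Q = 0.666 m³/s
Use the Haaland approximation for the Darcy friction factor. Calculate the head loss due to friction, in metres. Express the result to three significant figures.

h_f ≈ 8.69 m

V = 4Q/(πD²) = 4·0.666/(π·0.531²) = 3.007 m/s
Re = VD/ν = 3.007·0.531/5.08×10^-7 = 3.14×10^6 → turbulent
ε/D = 0.0012/531 = 2.26×10^-6
Haaland: f = 0.009723
h_f = f(L/D)V²/(2g) = 0.009723·(1030/0.531)·3.007²/(2·9.81) = 8.694 m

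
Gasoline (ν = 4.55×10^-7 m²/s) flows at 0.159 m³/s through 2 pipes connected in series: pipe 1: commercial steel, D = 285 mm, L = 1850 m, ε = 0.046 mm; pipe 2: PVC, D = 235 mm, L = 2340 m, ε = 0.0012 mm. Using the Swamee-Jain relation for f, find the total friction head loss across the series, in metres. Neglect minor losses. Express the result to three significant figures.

H ≈ 101 m

Pipe 1: V = 2.492 m/s, Re = 1.56×10^6, ε/D = 1.61×10^-4, f = 0.01397, h_1 = f(L/D)V²/2g = 28.72 m
Pipe 2: V = 3.666 m/s, Re = 1.89×10^6, ε/D = 5.11×10^-6, f = 0.01064, h_2 = f(L/D)V²/2g = 72.59 m
Series → Q common, losses add: H = Σh = 101.3 m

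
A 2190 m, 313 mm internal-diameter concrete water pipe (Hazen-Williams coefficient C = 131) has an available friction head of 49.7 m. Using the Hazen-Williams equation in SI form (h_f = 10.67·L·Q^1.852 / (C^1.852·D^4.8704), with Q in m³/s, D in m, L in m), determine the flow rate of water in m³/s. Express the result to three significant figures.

Rearranging: Q = [h_f·C^1.852·D^4.8704 / (10.67·L)]^(1/1.852)
Q = [49.7·131^1.852·0.313^4.8704 / (10.67·2190)]^0.540 = 0.2227 m³/s

Q ≈ 0.223 m³/s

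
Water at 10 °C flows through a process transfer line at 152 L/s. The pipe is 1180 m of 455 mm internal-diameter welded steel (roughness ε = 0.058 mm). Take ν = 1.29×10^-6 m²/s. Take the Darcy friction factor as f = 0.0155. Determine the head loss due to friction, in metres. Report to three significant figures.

V = 4Q/(πD²) = 4·0.152/(π·0.455²) = 0.9348 m/s
h_f = f(L/D)V²/(2g) = 0.01550·(1180/0.455)·0.9348²/(2·9.81) = 1.790 m

h_f ≈ 1.79 m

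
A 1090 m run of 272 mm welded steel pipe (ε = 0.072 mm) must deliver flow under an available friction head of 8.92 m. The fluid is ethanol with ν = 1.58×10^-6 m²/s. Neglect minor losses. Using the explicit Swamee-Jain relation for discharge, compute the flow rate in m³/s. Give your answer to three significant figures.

Swamee-Jain (Type II): Q = -0.965·√(gD⁵h_f/L)·ln[ε/(3.7D) + √(3.17ν²L/(gD³h_f))]
√(gD⁵h_f/L) = √(9.81·0.272⁵·8.92/1090) = 0.01093
ε/(3.7D) = 7.15×10^-5; √(3.17ν²L/(gD³h_f)) = 7.00×10^-5
Q = -0.965·0.01093·ln(1.415×10^-4) = 0.09350 m³/s
Check: V = 1.61 m/s, Re = 2.77×10^5, f = 0.01694, h_f = 8.96 m ≈ 8.92 m ✓

Q ≈ 0.0935 m³/s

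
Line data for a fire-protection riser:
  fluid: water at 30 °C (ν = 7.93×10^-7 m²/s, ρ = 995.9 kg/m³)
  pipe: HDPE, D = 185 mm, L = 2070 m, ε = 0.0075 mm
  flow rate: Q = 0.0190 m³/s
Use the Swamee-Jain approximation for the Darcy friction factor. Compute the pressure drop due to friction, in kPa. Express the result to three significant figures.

Δp ≈ 45.8 kPa

V = 4Q/(πD²) = 4·0.0190/(π·0.185²) = 0.7068 m/s
Re = VD/ν = 0.7068·0.185/7.93×10^-7 = 1.65×10^5 → turbulent
ε/D = 0.0075/185 = 4.05×10^-5
Swamee-Jain: f = 0.01646
h_f = f(L/D)V²/(2g) = 0.01646·(2070/0.185)·0.7068²/(2·9.81) = 4.690 m
Δp = ρg·h_f = 995.9·9.81·4.690 = 45.82 kPa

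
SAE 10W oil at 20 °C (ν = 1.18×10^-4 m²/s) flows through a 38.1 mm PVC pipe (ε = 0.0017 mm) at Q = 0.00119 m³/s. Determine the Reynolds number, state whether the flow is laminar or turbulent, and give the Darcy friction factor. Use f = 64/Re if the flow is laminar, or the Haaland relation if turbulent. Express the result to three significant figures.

Re ≈ 337; laminar; f = 64/Re ≈ 0.190

V = 4Q/(πD²) = 1.044 m/s
Re = VD/ν = 1.044·0.0381/1.18×10^-4 = 337
Re < 2300 → laminar → f = 64/Re = 0.1899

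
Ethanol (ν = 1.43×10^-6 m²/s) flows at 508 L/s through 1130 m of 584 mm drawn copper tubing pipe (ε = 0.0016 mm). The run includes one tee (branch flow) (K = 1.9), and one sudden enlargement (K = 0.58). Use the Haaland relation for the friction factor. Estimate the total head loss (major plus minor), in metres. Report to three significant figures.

V = 4Q/(πD²) = 1.896 m/s; V²/2g = 0.1833 m
Re = 7.75×10^5, ε/D = 2.74×10^-6 → f = 0.01214 (Haaland)
Major: h_f = f(L/D)·V²/2g = 0.01214·1935·0.1833 = 4.305 m
Minor: ΣK = 2.48; h_m = ΣK·V²/2g = 0.4546 m
Total H_L = 4.305 + 0.4546 = 4.760 m

H_L ≈ 4.76 m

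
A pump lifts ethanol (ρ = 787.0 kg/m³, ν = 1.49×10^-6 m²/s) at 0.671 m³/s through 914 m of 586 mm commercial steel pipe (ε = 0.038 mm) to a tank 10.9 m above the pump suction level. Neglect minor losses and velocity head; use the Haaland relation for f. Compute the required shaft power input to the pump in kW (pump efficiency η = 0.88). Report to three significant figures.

P_shaft ≈ 101 kW

V = 4Q/(πD²) = 2.488 m/s; Re = 9.78×10^5; ε/D = 6.48×10^-5; f = 0.01280
h_f = f(L/D)V²/2g = 6.300 m
Total head H = z + h_f = 10.9 + 6.300 = 17.20 m
P_hyd = ρgQH = 787.0·9.81·0.671·17.20 = 89.10 kW
P_shaft = P_hyd/η = 89.10/0.88 = 101.3 kW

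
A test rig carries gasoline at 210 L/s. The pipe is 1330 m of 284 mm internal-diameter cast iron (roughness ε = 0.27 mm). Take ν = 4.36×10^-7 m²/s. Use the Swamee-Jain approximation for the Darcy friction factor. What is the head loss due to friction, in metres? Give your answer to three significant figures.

h_f ≈ 51.4 m

V = 4Q/(πD²) = 4·0.210/(π·0.284²) = 3.315 m/s
Re = VD/ν = 3.315·0.284/4.36×10^-7 = 2.16×10^6 → turbulent
ε/D = 0.27/284 = 9.51×10^-4
Swamee-Jain: f = 0.01960
h_f = f(L/D)V²/(2g) = 0.01960·(1330/0.284)·3.315²/(2·9.81) = 51.42 m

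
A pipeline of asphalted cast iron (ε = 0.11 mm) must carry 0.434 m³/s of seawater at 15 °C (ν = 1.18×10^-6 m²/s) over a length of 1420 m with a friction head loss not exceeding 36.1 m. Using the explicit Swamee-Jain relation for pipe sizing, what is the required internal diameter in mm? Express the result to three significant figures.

Swamee-Jain (Type III): D = 0.66·[ε^1.25·(LQ²/(gh_f))^4.75 + ν·Q^9.4·(L/(gh_f))^5.2]^0.04
LQ²/(gh_f) = 0.7553; L/(gh_f) = 4.010
Term 1 = ε^1.25·(…)^4.75 = 2.97×10^-6; Term 2 = ν·Q^9.4·(…)^5.2 = 6.32×10^-7
D = 0.66·(2.97×10^-6 + 6.32×10^-7)^0.04 = 0.3998 m = 400 mm
Check: V = 3.46 m/s, Re = 1.17×10^6, f = 0.01542, h_f = 33.4 m ≈ 36.1 m ✓

D ≈ 400 mm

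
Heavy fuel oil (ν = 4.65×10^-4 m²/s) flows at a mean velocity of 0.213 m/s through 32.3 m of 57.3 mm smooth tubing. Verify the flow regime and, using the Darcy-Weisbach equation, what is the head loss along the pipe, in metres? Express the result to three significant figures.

h_f ≈ 3.18 m

Re = VD/ν = 0.213·0.05730/4.65×10^-4 = 26.2 → laminar (Re < 2300)
f = 64/Re = 2.438
h_f = f(L/D)V²/(2g) = 2.438·(32.3/0.05730)·0.213²/(2·9.81) = 3.178 m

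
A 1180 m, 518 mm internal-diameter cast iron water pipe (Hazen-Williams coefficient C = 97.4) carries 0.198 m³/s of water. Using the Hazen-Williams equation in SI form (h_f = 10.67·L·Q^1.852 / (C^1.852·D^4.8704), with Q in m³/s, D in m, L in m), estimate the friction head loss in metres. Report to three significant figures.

h_f = 10.67·1180·0.198^1.852 / (97.4^1.852·0.518^4.8704) = 3.206 m

h_f ≈ 3.21 m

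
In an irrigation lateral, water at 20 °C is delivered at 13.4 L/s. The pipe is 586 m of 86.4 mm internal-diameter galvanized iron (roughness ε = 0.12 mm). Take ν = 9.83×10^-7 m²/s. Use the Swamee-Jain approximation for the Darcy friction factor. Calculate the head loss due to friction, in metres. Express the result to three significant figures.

h_f ≈ 40.8 m

V = 4Q/(πD²) = 4·0.0134/(π·0.0864²) = 2.286 m/s
Re = VD/ν = 2.286·0.0864/9.83×10^-7 = 2.01×10^5 → turbulent
ε/D = 0.12/86.4 = 0.00139
Swamee-Jain: f = 0.02260
h_f = f(L/D)V²/(2g) = 0.02260·(586/0.0864)·2.286²/(2·9.81) = 40.81 m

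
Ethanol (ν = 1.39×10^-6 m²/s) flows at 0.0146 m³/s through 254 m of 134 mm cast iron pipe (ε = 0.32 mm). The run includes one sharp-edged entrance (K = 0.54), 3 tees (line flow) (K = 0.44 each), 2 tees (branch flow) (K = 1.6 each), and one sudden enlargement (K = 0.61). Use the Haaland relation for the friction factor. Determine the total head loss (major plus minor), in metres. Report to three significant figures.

H_L ≈ 3.00 m

V = 4Q/(πD²) = 1.035 m/s; V²/2g = 0.05463 m
Re = 9.98×10^4, ε/D = 0.00239 → f = 0.02597 (Haaland)
Major: h_f = f(L/D)·V²/2g = 0.02597·1896·0.05463 = 2.689 m
Minor: ΣK = 5.67; h_m = ΣK·V²/2g = 0.3097 m
Total H_L = 2.689 + 0.3097 = 2.999 m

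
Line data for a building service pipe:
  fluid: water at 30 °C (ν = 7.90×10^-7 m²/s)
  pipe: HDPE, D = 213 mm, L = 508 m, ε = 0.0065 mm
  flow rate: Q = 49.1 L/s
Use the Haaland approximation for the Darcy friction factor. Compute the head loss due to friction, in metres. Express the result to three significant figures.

h_f ≈ 3.25 m

V = 4Q/(πD²) = 4·0.0491/(π·0.213²) = 1.378 m/s
Re = VD/ν = 1.378·0.213/7.90×10^-7 = 3.72×10^5 → turbulent
ε/D = 0.0065/213 = 3.05×10^-5
Haaland: f = 0.01409
h_f = f(L/D)V²/(2g) = 0.01409·(508/0.213)·1.378²/(2·9.81) = 3.251 m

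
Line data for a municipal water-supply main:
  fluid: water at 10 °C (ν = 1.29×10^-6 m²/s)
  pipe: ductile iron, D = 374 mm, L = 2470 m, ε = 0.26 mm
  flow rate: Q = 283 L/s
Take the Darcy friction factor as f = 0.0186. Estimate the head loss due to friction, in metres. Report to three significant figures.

V = 4Q/(πD²) = 4·0.283/(π·0.374²) = 2.576 m/s
h_f = f(L/D)V²/(2g) = 0.01860·(2470/0.374)·2.576²/(2·9.81) = 41.55 m

h_f ≈ 41.5 m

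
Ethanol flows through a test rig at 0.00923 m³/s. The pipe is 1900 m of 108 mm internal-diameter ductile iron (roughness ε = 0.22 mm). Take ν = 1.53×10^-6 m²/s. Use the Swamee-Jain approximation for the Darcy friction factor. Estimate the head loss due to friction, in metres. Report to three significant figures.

h_f ≈ 23.7 m

V = 4Q/(πD²) = 4·0.00923/(π·0.108²) = 1.008 m/s
Re = VD/ν = 1.008·0.108/1.53×10^-6 = 7.11×10^4 → turbulent
ε/D = 0.22/108 = 0.00204
Swamee-Jain: f = 0.02604
h_f = f(L/D)V²/(2g) = 0.02604·(1900/0.108)·1.008²/(2·9.81) = 23.70 m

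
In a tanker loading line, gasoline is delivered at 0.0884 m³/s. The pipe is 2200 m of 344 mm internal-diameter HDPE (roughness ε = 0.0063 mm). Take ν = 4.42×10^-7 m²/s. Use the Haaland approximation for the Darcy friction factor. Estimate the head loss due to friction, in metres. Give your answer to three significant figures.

h_f ≈ 3.68 m

V = 4Q/(πD²) = 4·0.0884/(π·0.344²) = 0.9511 m/s
Re = VD/ν = 0.9511·0.344/4.42×10^-7 = 7.40×10^5 → turbulent
ε/D = 0.0063/344 = 1.83×10^-5
Haaland: f = 0.01247
h_f = f(L/D)V²/(2g) = 0.01247·(2200/0.344)·0.9511²/(2·9.81) = 3.678 m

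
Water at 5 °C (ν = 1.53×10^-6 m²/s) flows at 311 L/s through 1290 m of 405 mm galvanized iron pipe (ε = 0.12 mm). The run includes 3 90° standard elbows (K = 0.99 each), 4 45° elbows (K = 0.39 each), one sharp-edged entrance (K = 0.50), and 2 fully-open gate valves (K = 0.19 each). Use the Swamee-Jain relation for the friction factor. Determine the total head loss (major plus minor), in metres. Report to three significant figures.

H_L ≈ 16.8 m

V = 4Q/(πD²) = 2.414 m/s; V²/2g = 0.2970 m
Re = 6.39×10^5, ε/D = 2.96×10^-4 → f = 0.01609 (Swamee-Jain)
Major: h_f = f(L/D)·V²/2g = 0.01609·3185·0.2970 = 15.22 m
Minor: ΣK = 5.41; h_m = ΣK·V²/2g = 1.607 m
Total H_L = 15.22 + 1.607 = 16.83 m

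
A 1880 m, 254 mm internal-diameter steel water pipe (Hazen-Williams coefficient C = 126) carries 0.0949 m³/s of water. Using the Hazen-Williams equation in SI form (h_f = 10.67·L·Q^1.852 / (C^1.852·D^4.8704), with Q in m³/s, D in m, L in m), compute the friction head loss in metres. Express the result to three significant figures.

h_f ≈ 26.1 m

h_f = 10.67·1880·0.0949^1.852 / (126^1.852·0.254^4.8704) = 26.12 m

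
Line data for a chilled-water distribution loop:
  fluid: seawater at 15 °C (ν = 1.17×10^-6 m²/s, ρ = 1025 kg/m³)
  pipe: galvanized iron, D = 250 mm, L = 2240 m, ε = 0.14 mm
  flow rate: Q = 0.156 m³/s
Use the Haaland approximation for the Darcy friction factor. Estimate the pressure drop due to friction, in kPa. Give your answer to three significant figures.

Δp ≈ 823 kPa

V = 4Q/(πD²) = 4·0.156/(π·0.250²) = 3.178 m/s
Re = VD/ν = 3.178·0.250/1.17×10^-6 = 6.79×10^5 → turbulent
ε/D = 0.14/250 = 5.60×10^-4
Haaland: f = 0.01775
h_f = f(L/D)V²/(2g) = 0.01775·(2240/0.250)·3.178²/(2·9.81) = 81.88 m
Δp = ρg·h_f = 1025·9.81·81.88 = 823.4 kPa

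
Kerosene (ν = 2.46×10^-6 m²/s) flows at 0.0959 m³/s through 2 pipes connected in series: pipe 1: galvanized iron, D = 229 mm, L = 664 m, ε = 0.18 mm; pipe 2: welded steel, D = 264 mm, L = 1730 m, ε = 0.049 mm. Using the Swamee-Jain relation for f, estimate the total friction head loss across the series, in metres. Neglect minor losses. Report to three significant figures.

H ≈ 33.8 m

Pipe 1: V = 2.328 m/s, Re = 2.17×10^5, ε/D = 7.86×10^-4, f = 0.02019, h_1 = f(L/D)V²/2g = 16.18 m
Pipe 2: V = 1.752 m/s, Re = 1.88×10^5, ε/D = 1.86×10^-4, f = 0.01717, h_2 = f(L/D)V²/2g = 17.61 m
Series → Q common, losses add: H = Σh = 33.78 m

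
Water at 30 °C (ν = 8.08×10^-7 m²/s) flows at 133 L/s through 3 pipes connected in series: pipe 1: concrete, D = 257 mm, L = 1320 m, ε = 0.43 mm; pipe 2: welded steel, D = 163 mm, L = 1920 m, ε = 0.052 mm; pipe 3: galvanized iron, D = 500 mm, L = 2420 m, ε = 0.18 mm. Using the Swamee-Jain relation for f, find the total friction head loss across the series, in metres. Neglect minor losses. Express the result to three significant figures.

Pipe 1: V = 2.564 m/s, Re = 8.15×10^5, ε/D = 0.00167, f = 0.02269, h_1 = f(L/D)V²/2g = 39.05 m
Pipe 2: V = 6.374 m/s, Re = 1.29×10^6, ε/D = 3.19×10^-4, f = 0.01577, h_2 = f(L/D)V²/2g = 384.7 m
Pipe 3: V = 0.6774 m/s, Re = 4.19×10^5, ε/D = 3.60×10^-4, f = 0.01703, h_3 = f(L/D)V²/2g = 1.927 m
Series → Q common, losses add: H = Σh = 425.7 m

H ≈ 426 m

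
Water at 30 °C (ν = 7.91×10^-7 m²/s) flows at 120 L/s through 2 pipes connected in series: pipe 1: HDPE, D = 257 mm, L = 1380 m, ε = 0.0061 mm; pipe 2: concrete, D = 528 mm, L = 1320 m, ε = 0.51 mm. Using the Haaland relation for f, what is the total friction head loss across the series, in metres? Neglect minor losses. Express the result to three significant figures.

H ≈ 19.1 m

Pipe 1: V = 2.313 m/s, Re = 7.52×10^5, ε/D = 2.37×10^-5, f = 0.01253, h_1 = f(L/D)V²/2g = 18.36 m
Pipe 2: V = 0.5481 m/s, Re = 3.66×10^5, ε/D = 9.66×10^-4, f = 0.02023, h_2 = f(L/D)V²/2g = 0.7743 m
Series → Q common, losses add: H = Σh = 19.13 m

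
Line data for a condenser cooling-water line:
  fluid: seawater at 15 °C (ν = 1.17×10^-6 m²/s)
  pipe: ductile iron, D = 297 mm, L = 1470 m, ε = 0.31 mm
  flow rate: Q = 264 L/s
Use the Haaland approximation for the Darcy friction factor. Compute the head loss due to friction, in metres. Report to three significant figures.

h_f ≈ 73.8 m

V = 4Q/(πD²) = 4·0.264/(π·0.297²) = 3.811 m/s
Re = VD/ν = 3.811·0.297/1.17×10^-6 = 9.67×10^5 → turbulent
ε/D = 0.31/297 = 0.00104
Haaland: f = 0.02015
h_f = f(L/D)V²/(2g) = 0.02015·(1470/0.297)·3.811²/(2·9.81) = 73.81 m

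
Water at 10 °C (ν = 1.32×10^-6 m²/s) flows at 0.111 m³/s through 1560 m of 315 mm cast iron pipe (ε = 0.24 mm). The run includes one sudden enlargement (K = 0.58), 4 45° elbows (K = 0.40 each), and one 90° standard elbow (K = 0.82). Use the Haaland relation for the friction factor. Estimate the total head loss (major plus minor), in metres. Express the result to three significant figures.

H_L ≈ 10.2 m

V = 4Q/(πD²) = 1.424 m/s; V²/2g = 0.1034 m
Re = 3.40×10^5, ε/D = 7.62×10^-4 → f = 0.01934 (Haaland)
Major: h_f = f(L/D)·V²/2g = 0.01934·4952·0.1034 = 9.905 m
Minor: ΣK = 3.00; h_m = ΣK·V²/2g = 0.3102 m
Total H_L = 9.905 + 0.3102 = 10.21 m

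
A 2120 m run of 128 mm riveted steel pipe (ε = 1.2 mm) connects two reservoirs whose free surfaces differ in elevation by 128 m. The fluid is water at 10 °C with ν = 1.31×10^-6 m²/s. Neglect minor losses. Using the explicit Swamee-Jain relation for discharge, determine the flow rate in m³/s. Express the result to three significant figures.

Swamee-Jain (Type II): Q = -0.965·√(gD⁵h_f/L)·ln[ε/(3.7D) + √(3.17ν²L/(gD³h_f))]
√(gD⁵h_f/L) = √(9.81·0.128⁵·128/2120) = 0.004511
ε/(3.7D) = 0.00253; √(3.17ν²L/(gD³h_f)) = 6.62×10^-5
Q = -0.965·0.004511·ln(0.002600) = 0.02591 m³/s
Check: V = 2.01 m/s, Re = 1.97×10^5, f = 0.03757, h_f = 129 m ≈ 128 m ✓

Q ≈ 0.0259 m³/s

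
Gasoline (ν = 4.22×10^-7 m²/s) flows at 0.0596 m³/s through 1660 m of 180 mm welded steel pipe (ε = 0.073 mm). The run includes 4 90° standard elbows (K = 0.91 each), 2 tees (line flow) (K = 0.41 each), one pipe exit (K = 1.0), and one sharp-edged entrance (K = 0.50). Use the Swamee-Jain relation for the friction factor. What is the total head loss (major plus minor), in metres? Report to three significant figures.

H_L ≈ 44.5 m

V = 4Q/(πD²) = 2.342 m/s; V²/2g = 0.2796 m
Re = 9.99×10^5, ε/D = 4.06×10^-4 → f = 0.01662 (Swamee-Jain)
Major: h_f = f(L/D)·V²/2g = 0.01662·9222·0.2796 = 42.87 m
Minor: ΣK = 5.96; h_m = ΣK·V²/2g = 1.666 m
Total H_L = 42.87 + 1.666 = 44.53 m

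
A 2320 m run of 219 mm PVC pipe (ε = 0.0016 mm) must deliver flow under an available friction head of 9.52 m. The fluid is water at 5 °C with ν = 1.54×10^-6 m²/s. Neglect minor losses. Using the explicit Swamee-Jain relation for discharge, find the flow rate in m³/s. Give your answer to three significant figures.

Q ≈ 0.0387 m³/s

Swamee-Jain (Type II): Q = -0.965·√(gD⁵h_f/L)·ln[ε/(3.7D) + √(3.17ν²L/(gD³h_f))]
√(gD⁵h_f/L) = √(9.81·0.219⁵·9.52/2320) = 0.004503
ε/(3.7D) = 1.97×10^-6; √(3.17ν²L/(gD³h_f)) = 1.33×10^-4
Q = -0.965·0.004503·ln(1.353×10^-4) = 0.03871 m³/s
Check: V = 1.03 m/s, Re = 1.46×10^5, f = 0.01658, h_f = 9.46 m ≈ 9.52 m ✓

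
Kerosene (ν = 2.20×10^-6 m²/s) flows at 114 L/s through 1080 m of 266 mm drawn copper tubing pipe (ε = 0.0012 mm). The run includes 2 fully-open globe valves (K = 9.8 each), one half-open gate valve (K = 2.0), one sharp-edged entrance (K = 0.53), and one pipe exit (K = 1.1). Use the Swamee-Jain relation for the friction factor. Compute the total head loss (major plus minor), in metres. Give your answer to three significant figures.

H_L ≈ 18.0 m

V = 4Q/(πD²) = 2.051 m/s; V²/2g = 0.2145 m
Re = 2.48×10^5, ε/D = 4.51×10^-6 → f = 0.01495 (Swamee-Jain)
Major: h_f = f(L/D)·V²/2g = 0.01495·4060·0.2145 = 13.02 m
Minor: ΣK = 23.2; h_m = ΣK·V²/2g = 4.983 m
Total H_L = 13.02 + 4.983 = 18.00 m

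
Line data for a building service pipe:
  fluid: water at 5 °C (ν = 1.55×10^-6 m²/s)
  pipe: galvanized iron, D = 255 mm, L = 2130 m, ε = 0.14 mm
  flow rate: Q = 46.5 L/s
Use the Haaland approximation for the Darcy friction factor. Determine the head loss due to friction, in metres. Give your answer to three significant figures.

h_f ≈ 6.84 m

V = 4Q/(πD²) = 4·0.0465/(π·0.255²) = 0.9105 m/s
Re = VD/ν = 0.9105·0.255/1.55×10^-6 = 1.50×10^5 → turbulent
ε/D = 0.14/255 = 5.49×10^-4
Haaland: f = 0.01939
h_f = f(L/D)V²/(2g) = 0.01939·(2130/0.255)·0.9105²/(2·9.81) = 6.842 m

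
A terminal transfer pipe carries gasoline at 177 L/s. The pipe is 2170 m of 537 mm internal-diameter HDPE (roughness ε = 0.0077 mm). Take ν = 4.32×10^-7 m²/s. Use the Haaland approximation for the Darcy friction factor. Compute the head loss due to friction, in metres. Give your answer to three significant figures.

h_f ≈ 1.50 m

V = 4Q/(πD²) = 4·0.177/(π·0.537²) = 0.7815 m/s
Re = VD/ν = 0.7815·0.537/4.32×10^-7 = 9.71×10^5 → turbulent
ε/D = 0.0077/537 = 1.43×10^-5
Haaland: f = 0.01190
h_f = f(L/D)V²/(2g) = 0.01190·(2170/0.537)·0.7815²/(2·9.81) = 1.497 m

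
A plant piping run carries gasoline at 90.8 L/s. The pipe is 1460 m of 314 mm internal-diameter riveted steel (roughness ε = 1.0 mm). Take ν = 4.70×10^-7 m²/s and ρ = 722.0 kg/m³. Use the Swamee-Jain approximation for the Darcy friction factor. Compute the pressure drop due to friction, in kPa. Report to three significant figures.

V = 4Q/(πD²) = 4·0.0908/(π·0.314²) = 1.173 m/s
Re = VD/ν = 1.173·0.314/4.70×10^-7 = 7.83×10^5 → turbulent
ε/D = 1.0/314 = 0.00318
Swamee-Jain: f = 0.02686
h_f = f(L/D)V²/(2g) = 0.02686·(1460/0.314)·1.173²/(2·9.81) = 8.751 m
Δp = ρg·h_f = 722.0·9.81·8.751 = 61.98 kPa

Δp ≈ 62.0 kPa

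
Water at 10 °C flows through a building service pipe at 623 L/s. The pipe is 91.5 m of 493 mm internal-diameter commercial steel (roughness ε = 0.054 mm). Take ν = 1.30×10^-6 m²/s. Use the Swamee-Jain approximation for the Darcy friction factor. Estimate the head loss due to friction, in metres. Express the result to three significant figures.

V = 4Q/(πD²) = 4·0.623/(π·0.493²) = 3.264 m/s
Re = VD/ν = 3.264·0.493/1.30×10^-6 = 1.24×10^6 → turbulent
ε/D = 0.054/493 = 1.10×10^-4
Swamee-Jain: f = 0.01343
h_f = f(L/D)V²/(2g) = 0.01343·(91.5/0.493)·3.264²/(2·9.81) = 1.353 m

h_f ≈ 1.35 m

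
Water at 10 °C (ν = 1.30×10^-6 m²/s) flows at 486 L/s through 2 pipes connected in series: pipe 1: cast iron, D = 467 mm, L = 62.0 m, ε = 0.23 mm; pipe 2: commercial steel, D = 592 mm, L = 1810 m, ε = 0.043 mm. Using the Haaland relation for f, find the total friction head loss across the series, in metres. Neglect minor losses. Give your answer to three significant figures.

H ≈ 7.34 m

Pipe 1: V = 2.837 m/s, Re = 1.02×10^6, ε/D = 4.93×10^-4, f = 0.01711, h_1 = f(L/D)V²/2g = 0.9322 m
Pipe 2: V = 1.766 m/s, Re = 8.04×10^5, ε/D = 7.26×10^-5, f = 0.01319, h_2 = f(L/D)V²/2g = 6.408 m
Series → Q common, losses add: H = Σh = 7.340 m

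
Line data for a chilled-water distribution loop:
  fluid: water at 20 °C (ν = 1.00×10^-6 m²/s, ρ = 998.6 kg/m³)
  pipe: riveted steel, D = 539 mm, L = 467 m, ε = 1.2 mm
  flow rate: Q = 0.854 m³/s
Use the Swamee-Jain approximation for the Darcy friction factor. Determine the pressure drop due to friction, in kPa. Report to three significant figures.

V = 4Q/(πD²) = 4·0.854/(π·0.539²) = 3.743 m/s
Re = VD/ν = 3.743·0.539/1.00×10^-6 = 2.02×10^6 → turbulent
ε/D = 1.2/539 = 0.00223
Swamee-Jain: f = 0.02423
h_f = f(L/D)V²/(2g) = 0.02423·(467/0.539)·3.743²/(2·9.81) = 14.99 m
Δp = ρg·h_f = 998.6·9.81·14.99 = 146.9 kPa

Δp ≈ 147 kPa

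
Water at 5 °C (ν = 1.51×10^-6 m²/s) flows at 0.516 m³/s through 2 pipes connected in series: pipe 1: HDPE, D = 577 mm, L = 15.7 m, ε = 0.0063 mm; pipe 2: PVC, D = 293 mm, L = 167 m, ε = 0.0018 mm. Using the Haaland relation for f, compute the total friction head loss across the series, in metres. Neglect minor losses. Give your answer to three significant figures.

Pipe 1: V = 1.973 m/s, Re = 7.54×10^5, ε/D = 1.09×10^-5, f = 0.01232, h_1 = f(L/D)V²/2g = 0.06653 m
Pipe 2: V = 7.653 m/s, Re = 1.48×10^6, ε/D = 6.14×10^-6, f = 0.01099, h_2 = f(L/D)V²/2g = 18.71 m
Series → Q common, losses add: H = Σh = 18.77 m

H ≈ 18.8 m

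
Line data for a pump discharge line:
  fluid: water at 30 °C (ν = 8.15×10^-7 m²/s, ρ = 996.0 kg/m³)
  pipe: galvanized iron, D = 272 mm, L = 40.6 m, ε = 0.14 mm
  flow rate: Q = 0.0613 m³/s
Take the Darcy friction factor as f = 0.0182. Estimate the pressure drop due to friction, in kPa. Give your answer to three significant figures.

Δp ≈ 1.51 kPa

V = 4Q/(πD²) = 4·0.0613/(π·0.272²) = 1.055 m/s
h_f = f(L/D)V²/(2g) = 0.01820·(40.6/0.272)·1.055²/(2·9.81) = 0.1541 m
Δp = ρg·h_f = 996.0·9.81·0.1541 = 1.506 kPa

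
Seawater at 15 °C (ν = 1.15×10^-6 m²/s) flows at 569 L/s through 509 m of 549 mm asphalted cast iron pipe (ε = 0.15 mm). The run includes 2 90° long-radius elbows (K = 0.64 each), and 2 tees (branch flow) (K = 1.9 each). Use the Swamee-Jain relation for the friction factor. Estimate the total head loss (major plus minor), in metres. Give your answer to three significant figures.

H_L ≈ 5.71 m

V = 4Q/(πD²) = 2.404 m/s; V²/2g = 0.2945 m
Re = 1.15×10^6, ε/D = 2.73×10^-4 → f = 0.01542 (Swamee-Jain)
Major: h_f = f(L/D)·V²/2g = 0.01542·927.1·0.2945 = 4.210 m
Minor: ΣK = 5.08; h_m = ΣK·V²/2g = 1.496 m
Total H_L = 4.210 + 1.496 = 5.706 m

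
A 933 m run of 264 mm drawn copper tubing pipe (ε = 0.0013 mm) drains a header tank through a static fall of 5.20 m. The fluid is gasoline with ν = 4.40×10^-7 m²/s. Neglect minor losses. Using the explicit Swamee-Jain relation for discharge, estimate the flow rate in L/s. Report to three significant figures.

Q ≈ 85.3 L/s

Swamee-Jain (Type II): Q = -0.965·√(gD⁵h_f/L)·ln[ε/(3.7D) + √(3.17ν²L/(gD³h_f))]
√(gD⁵h_f/L) = √(9.81·0.264⁵·5.20/933) = 0.008373
ε/(3.7D) = 1.33×10^-6; √(3.17ν²L/(gD³h_f)) = 2.47×10^-5
Q = -0.965·0.008373·ln(2.603×10^-5) = 0.08530 m³/s
Check: V = 1.56 m/s, Re = 9.35×10^5, f = 0.01186, h_f = 5.19 m ≈ 5.20 m ✓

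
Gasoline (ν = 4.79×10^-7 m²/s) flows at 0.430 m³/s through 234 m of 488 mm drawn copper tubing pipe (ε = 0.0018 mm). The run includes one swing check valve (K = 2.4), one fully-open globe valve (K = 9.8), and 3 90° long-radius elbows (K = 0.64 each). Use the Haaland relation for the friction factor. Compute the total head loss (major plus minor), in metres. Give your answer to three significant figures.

V = 4Q/(πD²) = 2.299 m/s; V²/2g = 0.2694 m
Re = 2.34×10^6, ε/D = 3.69×10^-6 → f = 0.01020 (Haaland)
Major: h_f = f(L/D)·V²/2g = 0.01020·479.5·0.2694 = 1.318 m
Minor: ΣK = 14.1; h_m = ΣK·V²/2g = 3.804 m
Total H_L = 1.318 + 3.804 = 5.122 m

H_L ≈ 5.12 m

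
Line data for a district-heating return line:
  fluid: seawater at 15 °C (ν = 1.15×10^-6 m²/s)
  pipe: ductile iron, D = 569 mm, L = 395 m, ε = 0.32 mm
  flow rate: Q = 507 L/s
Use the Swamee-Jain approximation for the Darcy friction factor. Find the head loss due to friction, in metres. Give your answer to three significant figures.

V = 4Q/(πD²) = 4·0.507/(π·0.569²) = 1.994 m/s
Re = VD/ν = 1.994·0.569/1.15×10^-6 = 9.87×10^5 → turbulent
ε/D = 0.32/569 = 5.62×10^-4
Swamee-Jain: f = 0.01771
h_f = f(L/D)V²/(2g) = 0.01771·(395/0.569)·1.994²/(2·9.81) = 2.492 m

h_f ≈ 2.49 m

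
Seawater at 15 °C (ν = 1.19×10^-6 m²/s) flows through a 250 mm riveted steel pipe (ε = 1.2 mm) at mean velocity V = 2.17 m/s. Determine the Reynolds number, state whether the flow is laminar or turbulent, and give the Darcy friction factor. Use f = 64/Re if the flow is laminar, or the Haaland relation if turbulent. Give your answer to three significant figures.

Re = VD/ν = 2.170·0.250/1.19×10^-6 = 4.56×10^5
Re > 4000 → turbulent; ε/D = 0.00480
Haaland: f = 0.03025

Re ≈ 4.56×10^5; turbulent; f ≈ 0.0303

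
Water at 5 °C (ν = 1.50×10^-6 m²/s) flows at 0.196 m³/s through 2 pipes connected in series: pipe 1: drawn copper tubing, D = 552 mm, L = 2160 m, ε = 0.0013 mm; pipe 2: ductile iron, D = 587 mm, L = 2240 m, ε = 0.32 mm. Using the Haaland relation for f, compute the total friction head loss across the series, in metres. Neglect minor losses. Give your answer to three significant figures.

H ≈ 3.80 m

Pipe 1: V = 0.8190 m/s, Re = 3.01×10^5, ε/D = 2.36×10^-6, f = 0.01435, h_1 = f(L/D)V²/2g = 1.920 m
Pipe 2: V = 0.7243 m/s, Re = 2.83×10^5, ε/D = 5.45×10^-4, f = 0.01840, h_2 = f(L/D)V²/2g = 1.877 m
Series → Q common, losses add: H = Σh = 3.797 m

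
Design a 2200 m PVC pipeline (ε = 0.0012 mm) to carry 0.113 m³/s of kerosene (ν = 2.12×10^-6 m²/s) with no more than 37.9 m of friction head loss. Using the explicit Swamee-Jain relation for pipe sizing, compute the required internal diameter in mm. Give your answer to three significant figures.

D ≈ 250 mm

Swamee-Jain (Type III): D = 0.66·[ε^1.25·(LQ²/(gh_f))^4.75 + ν·Q^9.4·(L/(gh_f))^5.2]^0.04
LQ²/(gh_f) = 0.07556; L/(gh_f) = 5.917
Term 1 = ε^1.25·(…)^4.75 = 1.87×10^-13; Term 2 = ν·Q^9.4·(…)^5.2 = 2.76×10^-11
D = 0.66·(1.87×10^-13 + 2.76×10^-11)^0.04 = 0.2496 m = 250 mm
Check: V = 2.31 m/s, Re = 2.72×10^5, f = 0.01470, h_f = 35.2 m ≈ 37.9 m ✓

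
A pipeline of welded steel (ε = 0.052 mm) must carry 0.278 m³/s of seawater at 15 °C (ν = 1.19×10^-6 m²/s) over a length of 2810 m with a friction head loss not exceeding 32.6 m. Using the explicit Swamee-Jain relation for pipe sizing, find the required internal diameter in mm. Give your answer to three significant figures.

D ≈ 383 mm

Swamee-Jain (Type III): D = 0.66·[ε^1.25·(LQ²/(gh_f))^4.75 + ν·Q^9.4·(L/(gh_f))^5.2]^0.04
LQ²/(gh_f) = 0.6791; L/(gh_f) = 8.787
Term 1 = ε^1.25·(…)^4.75 = 7.02×10^-7; Term 2 = ν·Q^9.4·(…)^5.2 = 5.72×10^-7
D = 0.66·(7.02×10^-7 + 5.72×10^-7)^0.04 = 0.3835 m = 383 mm
Check: V = 2.41 m/s, Re = 7.76×10^5, f = 0.01428, h_f = 30.9 m ≈ 32.6 m ✓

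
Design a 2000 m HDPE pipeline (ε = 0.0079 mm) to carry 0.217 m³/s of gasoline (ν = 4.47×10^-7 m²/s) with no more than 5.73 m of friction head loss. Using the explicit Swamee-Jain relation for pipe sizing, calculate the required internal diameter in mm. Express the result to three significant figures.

Swamee-Jain (Type III): D = 0.66·[ε^1.25·(LQ²/(gh_f))^4.75 + ν·Q^9.4·(L/(gh_f))^5.2]^0.04
LQ²/(gh_f) = 1.675; L/(gh_f) = 35.58
Term 1 = ε^1.25·(…)^4.75 = 4.86×10^-6; Term 2 = ν·Q^9.4·(…)^5.2 = 3.02×10^-5
D = 0.66·(4.86×10^-6 + 3.02×10^-5)^0.04 = 0.4378 m = 438 mm
Check: V = 1.44 m/s, Re = 1.41×10^6, f = 0.01149, h_f = 5.56 m ≈ 5.73 m ✓

D ≈ 438 mm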